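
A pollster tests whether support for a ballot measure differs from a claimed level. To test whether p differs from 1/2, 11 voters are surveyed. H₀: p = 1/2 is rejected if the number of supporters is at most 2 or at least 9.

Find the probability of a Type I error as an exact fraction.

α = P(Y ≤ 2 or Y ≥ 9 | p = 1/2), Y ~ Binomial(11, 1/2).
Each tail has probability (1 + 11 + 55)/2048; doubling gives α = 134/2048 = 67/1024.

67/1024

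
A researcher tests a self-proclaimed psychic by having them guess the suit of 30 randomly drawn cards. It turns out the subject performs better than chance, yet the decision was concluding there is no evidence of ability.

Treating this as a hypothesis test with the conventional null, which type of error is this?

The null hypothesis here is that the subject is guessing at random (p = 1/4).
'Concluding there is no evidence of ability' corresponds to failing to reject H₀.
H₀ was not rejected but H₀ is false — a Type II error (false negative).

Type II error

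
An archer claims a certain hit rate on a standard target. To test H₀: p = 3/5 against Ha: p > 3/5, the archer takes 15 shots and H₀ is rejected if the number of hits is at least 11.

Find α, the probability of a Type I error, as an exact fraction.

α = P(reject H₀ | H₀ true) = P(Y ≥ 11 | p = 3/5), with Y ~ Binomial(15, 3/5).
Summing C(15,j)(3/5)^j(2/5)^{15−j} for j = 11,…,15 gives 6630789357/30517578125.

6630789357/30517578125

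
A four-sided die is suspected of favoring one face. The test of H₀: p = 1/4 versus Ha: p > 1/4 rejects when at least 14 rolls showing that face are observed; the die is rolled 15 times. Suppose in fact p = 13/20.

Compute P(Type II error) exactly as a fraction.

A Type II error is failing to reject when Ha holds: with p = 13/20, β = P(X ≤ 13).
Adding the binomial probabilities P(X=0)+…+P(X=13) at p = 13/20 gives 16151694793243741949/16384000000000000000.

16151694793243741949/16384000000000000000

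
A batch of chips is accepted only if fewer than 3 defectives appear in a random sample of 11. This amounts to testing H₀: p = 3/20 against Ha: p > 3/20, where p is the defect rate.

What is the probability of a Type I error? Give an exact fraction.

9059861222307/40960000000000

The significance level is the probability, assuming p = 3/20, of seeing 3 or more defectives in 11 draws.
α = 1 − P(S ≤ 2) = 1 − 31900138777693/40960000000000 = 9059861222307/40960000000000.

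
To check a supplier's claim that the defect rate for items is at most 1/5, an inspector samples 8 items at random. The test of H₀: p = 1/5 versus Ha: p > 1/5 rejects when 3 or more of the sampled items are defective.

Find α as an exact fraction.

79329/390625

The significance level is the probability, assuming p = 1/5, of seeing 3 or more defectives in 8 draws.
Computing the lower-tail complement: 1 − 311296/390625 = 79329/390625.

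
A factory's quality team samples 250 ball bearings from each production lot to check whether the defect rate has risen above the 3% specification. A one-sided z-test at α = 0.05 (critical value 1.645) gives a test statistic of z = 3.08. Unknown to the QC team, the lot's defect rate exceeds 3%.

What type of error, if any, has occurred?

The conventional null hypothesis is that the lot's defect rate is 3% (within specification).
Since z = 3.08 > z* = 1.645, H₀ is rejected.
H₀ is false (actually the lot's defect rate exceeds 3%).
The decision matches the true state — no error.

No error (correct decision).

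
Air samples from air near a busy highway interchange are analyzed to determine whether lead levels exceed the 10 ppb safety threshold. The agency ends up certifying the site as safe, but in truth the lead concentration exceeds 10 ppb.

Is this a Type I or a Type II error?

Type II error

The null hypothesis here is that the lead concentration is at or below 10 ppb (safe).
'Certifying the site as safe' corresponds to failing to reject H₀.
H₀ was not rejected but H₀ is false — a Type II error (false negative).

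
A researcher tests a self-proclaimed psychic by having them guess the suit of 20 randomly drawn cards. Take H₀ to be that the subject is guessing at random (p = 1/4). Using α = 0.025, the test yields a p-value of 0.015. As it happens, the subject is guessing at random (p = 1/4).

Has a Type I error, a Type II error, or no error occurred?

Since p = 0.015 < α = 0.025, H₀ is rejected.
H₀ is true (actually the subject is guessing at random (p = 1/4)).
Rejecting a true H₀ is a Type I error.

Type I error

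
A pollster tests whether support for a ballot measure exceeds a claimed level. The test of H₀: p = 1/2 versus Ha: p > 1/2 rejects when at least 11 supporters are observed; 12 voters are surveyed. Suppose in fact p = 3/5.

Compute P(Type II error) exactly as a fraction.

Under the alternative p = 3/5, X ~ Binomial(12, 3/5); β is the probability the test does not reject, P(X < 11).
Adding the binomial probabilities P(X=0)+…+P(X=10) at p = 3/5 gives 239357656/244140625.

239357656/244140625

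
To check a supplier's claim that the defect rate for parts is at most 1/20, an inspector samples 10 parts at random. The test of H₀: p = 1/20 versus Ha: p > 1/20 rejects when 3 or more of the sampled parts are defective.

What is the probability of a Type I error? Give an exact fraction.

29449106891/2560000000000

α = P(reject H₀ | H₀ true) = P(S ≥ 3 | p = 1/20), S ~ Binomial(10, 1/20).
Computing the lower-tail complement: 1 − 2530550893109/2560000000000 = 29449106891/2560000000000.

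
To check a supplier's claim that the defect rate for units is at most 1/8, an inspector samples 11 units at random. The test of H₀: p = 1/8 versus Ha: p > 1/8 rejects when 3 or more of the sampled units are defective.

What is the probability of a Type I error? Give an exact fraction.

1285931725/8589934592

Under H₀, X ~ Binomial(11, 1/8); the Type I error rate is P(X ≥ 3).
Computing the lower-tail complement: 1 − 7304002867/8589934592 = 1285931725/8589934592.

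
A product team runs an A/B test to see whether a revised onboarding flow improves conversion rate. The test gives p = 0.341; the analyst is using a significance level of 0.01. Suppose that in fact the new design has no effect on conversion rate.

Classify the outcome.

The conventional null hypothesis is that the new design has no effect on conversion rate.
Since p = 0.341 ≥ α = 0.01, H₀ is not rejected.
H₀ is true (actually the new design has no effect on conversion rate).
The decision matches the true state — no error.

No error (correct decision).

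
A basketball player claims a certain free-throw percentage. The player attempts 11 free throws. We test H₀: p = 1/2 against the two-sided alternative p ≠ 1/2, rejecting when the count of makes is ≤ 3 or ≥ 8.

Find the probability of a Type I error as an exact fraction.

Under H₀, S ~ Binomial(11, 1/2); α is the probability of landing in either tail, P(S ≤ 3) + P(S ≥ 8).
By symmetry, α = 2·P(S ≤ 3) = 2·(1 + 11 + 55 + 165)/2048 = 464/2048 = 29/128.

29/128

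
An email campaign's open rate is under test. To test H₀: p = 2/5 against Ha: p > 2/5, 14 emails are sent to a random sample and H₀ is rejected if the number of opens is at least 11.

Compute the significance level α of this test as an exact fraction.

α = P(reject H₀ | H₀ true) = P(K ≥ 11 | p = 2/5), with K ~ Binomial(14, 2/5).
Adding the binomial terms for j = 11 through 14 with p = 2/5 yields 23842816/6103515625.

23842816/6103515625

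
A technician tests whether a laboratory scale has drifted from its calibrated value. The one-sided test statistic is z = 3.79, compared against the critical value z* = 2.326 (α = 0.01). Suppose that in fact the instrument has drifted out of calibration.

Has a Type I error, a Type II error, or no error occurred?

The conventional null hypothesis is that the instrument is correctly calibrated.
Since z = 3.79 > z* = 2.326, H₀ is rejected.
H₀ is false (actually the instrument has drifted out of calibration).
The decision matches the true state — no error.

No error — this is a correct decision.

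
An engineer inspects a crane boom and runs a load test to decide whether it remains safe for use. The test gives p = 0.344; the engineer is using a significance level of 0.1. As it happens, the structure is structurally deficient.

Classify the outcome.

The conventional null hypothesis is that the structure meets the required load capacity (safe).
Since p = 0.344 ≥ α = 0.1, H₀ is not rejected.
H₀ is false (actually the structure is structurally deficient).
Failing to reject a false H₀ is a Type II error.

Type II error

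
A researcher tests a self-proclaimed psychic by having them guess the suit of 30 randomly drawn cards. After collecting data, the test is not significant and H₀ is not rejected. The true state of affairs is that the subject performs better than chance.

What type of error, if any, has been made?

Type II error

The conventional null hypothesis here is that the subject is guessing at random (p = 1/4).
H₀ was not rejected, but H₀ is actually false.
Failing to reject a false null hypothesis is a Type II error (false negative).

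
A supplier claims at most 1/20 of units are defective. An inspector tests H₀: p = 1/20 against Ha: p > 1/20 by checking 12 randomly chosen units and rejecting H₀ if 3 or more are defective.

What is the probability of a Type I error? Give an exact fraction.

16030320228069/819200000000000

The significance level is the probability, assuming p = 1/20, of seeing 3 or more defectives in 12 draws.
α = 1 − P(K ≤ 2) = 1 − 803169679771931/819200000000000 = 16030320228069/819200000000000.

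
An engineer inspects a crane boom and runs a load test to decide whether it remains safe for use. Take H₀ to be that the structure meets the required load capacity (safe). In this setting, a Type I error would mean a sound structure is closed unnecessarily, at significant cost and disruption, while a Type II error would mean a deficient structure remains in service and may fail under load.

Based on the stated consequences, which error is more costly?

The Type II consequence (a deficient structure remains in service and may fail under load) is more severe than the Type I consequence (a sound structure is closed unnecessarily, at significant cost and disruption).

Type II error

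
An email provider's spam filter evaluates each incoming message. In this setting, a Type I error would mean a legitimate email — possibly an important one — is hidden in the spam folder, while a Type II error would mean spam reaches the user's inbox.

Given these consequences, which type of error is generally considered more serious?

Type I error

The Type I consequence (a legitimate email — possibly an important one — is hidden in the spam folder) is more severe than the Type II consequence (spam reaches the user's inbox).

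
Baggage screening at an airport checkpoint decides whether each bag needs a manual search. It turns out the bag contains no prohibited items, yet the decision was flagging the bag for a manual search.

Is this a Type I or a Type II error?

Type I error

The null hypothesis here is that the bag contains no prohibited items.
'Flagging the bag for a manual search' corresponds to rejecting H₀.
H₀ was rejected but H₀ is true — a Type I error (false positive).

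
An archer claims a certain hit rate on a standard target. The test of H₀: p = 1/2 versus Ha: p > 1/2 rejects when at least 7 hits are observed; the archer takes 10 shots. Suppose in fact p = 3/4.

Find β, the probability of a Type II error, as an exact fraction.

β = P(fail to reject H₀ | Ha true) = P(S ≤ 6 | p = 3/4), S ~ Binomial(10, 3/4).
Summing C(10,j)·(3/4)^j·(1/4)^{10-j} for j = 0..6 gives 58753/262144.

58753/262144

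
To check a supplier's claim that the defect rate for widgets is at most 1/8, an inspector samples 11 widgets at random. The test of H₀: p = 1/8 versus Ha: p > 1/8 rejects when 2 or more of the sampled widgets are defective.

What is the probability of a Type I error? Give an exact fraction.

The significance level is the probability, assuming p = 1/8, of seeing 2 or more defectives in 11 draws.
α = 1 − P(X ≤ 1) = 1 − 2542277241/4294967296 = 1752690055/4294967296.

1752690055/4294967296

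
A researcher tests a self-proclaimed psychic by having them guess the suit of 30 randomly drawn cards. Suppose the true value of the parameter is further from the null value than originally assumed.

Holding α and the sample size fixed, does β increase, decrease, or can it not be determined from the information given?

It decreases.

A bigger departure from H₀ is easier for the test to detect, so it fails to reject less often.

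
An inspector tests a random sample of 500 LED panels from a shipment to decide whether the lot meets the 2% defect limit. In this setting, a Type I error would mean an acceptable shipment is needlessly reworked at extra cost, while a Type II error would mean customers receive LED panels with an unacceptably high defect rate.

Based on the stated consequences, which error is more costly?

Type II error

The Type II consequence (customers receive LED panels with an unacceptably high defect rate) is more severe than the Type I consequence (an acceptable shipment is needlessly reworked at extra cost).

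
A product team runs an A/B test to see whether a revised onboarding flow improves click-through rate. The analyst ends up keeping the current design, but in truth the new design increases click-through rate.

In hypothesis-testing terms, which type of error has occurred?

The null hypothesis here is that the new design has no effect on click-through rate.
'Keeping the current design' corresponds to failing to reject H₀.
H₀ was not rejected but H₀ is false — a Type II error (false negative).

Type II error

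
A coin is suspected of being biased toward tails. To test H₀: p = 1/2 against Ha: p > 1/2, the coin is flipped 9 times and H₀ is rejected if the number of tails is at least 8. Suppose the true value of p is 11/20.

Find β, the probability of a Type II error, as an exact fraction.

A Type II error is failing to reject when Ha holds: with p = 11/20, β = P(K ≤ 7).
Equivalently, β = 1 − P(K ≥ 8) = 123069745737/128000000000.

123069745737/128000000000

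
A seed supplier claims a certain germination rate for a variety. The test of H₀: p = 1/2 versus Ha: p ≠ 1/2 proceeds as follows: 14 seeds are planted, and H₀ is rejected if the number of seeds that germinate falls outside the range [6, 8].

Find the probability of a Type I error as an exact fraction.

The significance level is the null-hypothesis probability of the rejection region {≤5} ∪ {≥9}.
By symmetry, α = 2·P(Y ≤ 5) = 2·(1 + 14 + 91 + 364 + 1001 + 2002)/16384 = 6946/16384 = 3473/8192.

3473/8192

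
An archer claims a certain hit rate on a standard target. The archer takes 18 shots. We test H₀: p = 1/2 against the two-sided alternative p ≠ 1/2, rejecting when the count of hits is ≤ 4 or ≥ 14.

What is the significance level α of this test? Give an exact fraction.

The significance level is the null-hypothesis probability of the rejection region {≤4} ∪ {≥14}.
Each tail has probability (1 + 18 + 153 + 816 + 3060)/262144; doubling gives α = 8096/262144 = 253/8192.

253/8192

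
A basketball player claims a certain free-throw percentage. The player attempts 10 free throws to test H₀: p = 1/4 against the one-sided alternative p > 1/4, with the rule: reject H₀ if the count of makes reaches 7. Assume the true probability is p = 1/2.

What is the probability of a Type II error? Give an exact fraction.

53/64

Under the alternative p = 1/2, X ~ Binomial(10, 1/2); β is the probability the test does not reject, P(X < 7).
Summing C(10,j)·(1/2)^j·(1/2)^{10-j} for j = 0..6 gives 53/64.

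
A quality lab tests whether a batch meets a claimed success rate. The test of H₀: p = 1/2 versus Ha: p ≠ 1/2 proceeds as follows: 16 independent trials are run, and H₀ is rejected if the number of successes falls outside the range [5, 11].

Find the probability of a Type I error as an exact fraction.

2517/32768

Under H₀, S ~ Binomial(16, 1/2); α is the probability of landing in either tail, P(S ≤ 4) + P(S ≥ 12).
By symmetry, α = 2·P(S ≤ 4) = 2·(1 + 16 + 120 + 560 + 1820)/65536 = 5034/65536 = 2517/32768.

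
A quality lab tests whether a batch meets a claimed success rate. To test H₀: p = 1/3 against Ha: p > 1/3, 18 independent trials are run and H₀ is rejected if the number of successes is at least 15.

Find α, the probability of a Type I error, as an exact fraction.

Under H₀, S ~ Binomial(18, 1/3), and α = P(S ≥ 15).
Adding the binomial terms for j = 15 through 18 with p = 1/3 yields 7177/387420489.

7177/387420489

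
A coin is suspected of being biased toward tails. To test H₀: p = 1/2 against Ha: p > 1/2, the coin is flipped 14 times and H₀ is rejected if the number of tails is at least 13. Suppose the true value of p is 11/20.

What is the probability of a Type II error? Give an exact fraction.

A Type II error is failing to reject when Ha holds: with p = 11/20, β = P(Y ≤ 12).
Adding the binomial probabilities P(Y=0)+…+P(Y=12) at p = 11/20 gives 1633670388436281453/1638400000000000000.

1633670388436281453/1638400000000000000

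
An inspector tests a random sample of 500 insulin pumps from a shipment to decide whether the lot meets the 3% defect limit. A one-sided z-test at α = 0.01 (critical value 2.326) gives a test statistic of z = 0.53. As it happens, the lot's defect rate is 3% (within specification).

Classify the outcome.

Neither — the decision is correct.

The conventional null hypothesis is that the lot's defect rate is 3% (within specification).
Since z = 0.53 ≤ z* = 2.326, H₀ is not rejected.
H₀ is true (actually the lot's defect rate is 3% (within specification)).
The decision matches the true state — no error.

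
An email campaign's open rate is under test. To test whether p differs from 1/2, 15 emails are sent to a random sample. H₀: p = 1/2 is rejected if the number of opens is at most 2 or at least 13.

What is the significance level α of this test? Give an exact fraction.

The significance level is the null-hypothesis probability of the rejection region {≤2} ∪ {≥13}.
By symmetry, α = 2·P(S ≤ 2) = 2·(1 + 15 + 105)/32768 = 242/32768 = 121/16384.

121/16384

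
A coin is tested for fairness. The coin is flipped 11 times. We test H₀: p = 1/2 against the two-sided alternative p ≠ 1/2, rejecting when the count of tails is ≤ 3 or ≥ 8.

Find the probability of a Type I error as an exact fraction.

29/128

α = P(S ≤ 3 or S ≥ 8 | p = 1/2), S ~ Binomial(11, 1/2).
Each tail has probability (1 + 11 + 55 + 165)/2048; doubling gives α = 464/2048 = 29/128.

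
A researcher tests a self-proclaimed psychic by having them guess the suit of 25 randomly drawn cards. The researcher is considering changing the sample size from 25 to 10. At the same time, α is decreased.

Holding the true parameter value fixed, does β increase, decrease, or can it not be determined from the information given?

Reducing n widens both sampling distributions, so the test has less ability to distinguish Ha from H₀. A smaller α moves the rejection region further into the tail. With the alternative true, more outcomes now fall outside the rejection region, so failing to reject becomes more likely. Both changes push β in the same direction.

It increases.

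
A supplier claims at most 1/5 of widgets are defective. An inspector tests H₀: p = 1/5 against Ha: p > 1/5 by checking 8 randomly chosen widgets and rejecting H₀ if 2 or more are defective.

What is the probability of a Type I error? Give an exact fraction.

194017/390625

α = P(reject H₀ | H₀ true) = P(S ≥ 2 | p = 1/5), S ~ Binomial(8, 1/5).
Via the complement, α = 1 − Σ_{j=0}^{1} C(8,j)(1/5)^j(4/5)^{8-j} = 194017/390625.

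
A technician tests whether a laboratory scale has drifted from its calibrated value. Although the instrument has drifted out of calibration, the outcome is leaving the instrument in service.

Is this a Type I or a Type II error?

The null hypothesis here is that the instrument is correctly calibrated.
'Leaving the instrument in service' corresponds to failing to reject H₀.
H₀ was not rejected but H₀ is false — a Type II error (false negative).

Type II error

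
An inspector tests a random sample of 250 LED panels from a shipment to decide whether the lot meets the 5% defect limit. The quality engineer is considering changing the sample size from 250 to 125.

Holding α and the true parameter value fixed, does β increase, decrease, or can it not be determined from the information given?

It increases.

With less data the test statistic is noisier; under Ha, more outcomes land inside the acceptance region.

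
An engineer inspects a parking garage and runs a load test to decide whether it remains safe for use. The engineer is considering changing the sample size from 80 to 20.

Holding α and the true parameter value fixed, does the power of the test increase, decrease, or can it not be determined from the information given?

A smaller sample increases the standard error, so the sampling distributions under H₀ and Ha overlap more.
Since power = 1 − β and β increases, power decreases.

It decreases.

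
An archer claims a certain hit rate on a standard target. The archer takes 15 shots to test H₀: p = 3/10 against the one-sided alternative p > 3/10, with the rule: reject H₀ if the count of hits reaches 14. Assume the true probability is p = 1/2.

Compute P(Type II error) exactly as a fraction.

β = P(fail to reject H₀ | Ha true) = P(X ≤ 13 | p = 1/2), X ~ Binomial(15, 1/2).
Summing C(15,j)·(1/2)^j·(1/2)^{15-j} for j = 0..13 gives 2047/2048.

2047/2048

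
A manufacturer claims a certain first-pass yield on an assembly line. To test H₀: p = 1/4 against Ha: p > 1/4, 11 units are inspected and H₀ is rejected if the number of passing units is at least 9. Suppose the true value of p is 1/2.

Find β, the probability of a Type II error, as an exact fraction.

1981/2048

β = P(fail to reject H₀ | Ha true) = P(K ≤ 8 | p = 1/2), K ~ Binomial(11, 1/2).
Equivalently, β = 1 − P(K ≥ 9) = 1981/2048.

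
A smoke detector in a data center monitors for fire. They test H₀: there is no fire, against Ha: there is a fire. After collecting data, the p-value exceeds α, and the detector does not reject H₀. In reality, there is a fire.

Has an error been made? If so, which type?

Type II error

H₀ was not rejected, but H₀ is actually false.
Failing to reject a false null hypothesis is a Type II error (false negative).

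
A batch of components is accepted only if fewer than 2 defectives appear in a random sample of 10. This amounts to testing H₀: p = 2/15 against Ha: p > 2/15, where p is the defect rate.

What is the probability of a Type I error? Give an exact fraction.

The significance level is the probability, assuming p = 2/15, of seeing 2 or more defectives in 10 draws.
Via the complement, α = 1 − Σ_{j=0}^{1} C(10,j)(2/15)^j(13/15)^{10-j} = 75567303772/192216796875.

75567303772/192216796875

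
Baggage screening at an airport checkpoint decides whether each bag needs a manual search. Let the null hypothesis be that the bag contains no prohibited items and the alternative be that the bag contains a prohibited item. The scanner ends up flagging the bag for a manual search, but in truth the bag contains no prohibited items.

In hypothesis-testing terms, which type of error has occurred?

'Flagging the bag for a manual search' corresponds to rejecting H₀.
H₀ was rejected but H₀ is true — a Type I error (false positive).

Type I error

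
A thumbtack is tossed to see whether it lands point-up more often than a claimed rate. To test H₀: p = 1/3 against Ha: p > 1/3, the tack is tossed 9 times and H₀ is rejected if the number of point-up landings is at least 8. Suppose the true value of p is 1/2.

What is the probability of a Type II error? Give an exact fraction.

A Type II error is failing to reject when Ha holds: with p = 1/2, β = P(K ≤ 7).
Summing C(9,j)·(1/2)^j·(1/2)^{9-j} for j = 0..7 gives 251/256.

251/256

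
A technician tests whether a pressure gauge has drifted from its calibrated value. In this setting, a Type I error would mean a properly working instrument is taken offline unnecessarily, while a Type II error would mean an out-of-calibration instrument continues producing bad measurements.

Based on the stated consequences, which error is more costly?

The Type II consequence (an out-of-calibration instrument continues producing bad measurements) is more severe than the Type I consequence (a properly working instrument is taken offline unnecessarily).

Type II error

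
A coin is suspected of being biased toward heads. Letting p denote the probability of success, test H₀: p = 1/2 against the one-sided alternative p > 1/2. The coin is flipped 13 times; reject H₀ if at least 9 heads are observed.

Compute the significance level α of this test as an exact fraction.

1093/8192

The Type I error probability is α = P(Y ≥ 9) computed under H₀, where Y ~ Binomial(13, 1/2).
That's C(13,9) + C(13,10) + C(13,11) + C(13,12) + C(13,13) over 2^13, i.e. (715 + 286 + 78 + 13 + 1)/8192 = 1093/8192.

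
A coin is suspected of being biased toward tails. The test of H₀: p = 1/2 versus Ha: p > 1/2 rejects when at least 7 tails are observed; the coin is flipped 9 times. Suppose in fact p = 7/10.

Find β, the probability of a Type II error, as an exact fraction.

Under the alternative p = 7/10, X ~ Binomial(9, 7/10); β is the probability the test does not reject, P(X < 7).
Summing C(9,j)·(7/10)^j·(3/10)^{9-j} for j = 0..6 gives 268584417/500000000.

268584417/500000000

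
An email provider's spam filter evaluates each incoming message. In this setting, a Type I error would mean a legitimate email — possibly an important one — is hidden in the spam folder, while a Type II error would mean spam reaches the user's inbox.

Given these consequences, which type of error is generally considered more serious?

The Type I consequence (a legitimate email — possibly an important one — is hidden in the spam folder) is more severe than the Type II consequence (spam reaches the user's inbox).

Type I error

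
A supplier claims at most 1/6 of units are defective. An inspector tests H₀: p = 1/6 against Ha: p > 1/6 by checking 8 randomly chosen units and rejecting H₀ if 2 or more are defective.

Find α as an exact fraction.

663991/1679616

Under H₀, K ~ Binomial(8, 1/6); the Type I error rate is P(K ≥ 2).
Via the complement, α = 1 − Σ_{j=0}^{1} C(8,j)(1/6)^j(5/6)^{8-j} = 663991/1679616.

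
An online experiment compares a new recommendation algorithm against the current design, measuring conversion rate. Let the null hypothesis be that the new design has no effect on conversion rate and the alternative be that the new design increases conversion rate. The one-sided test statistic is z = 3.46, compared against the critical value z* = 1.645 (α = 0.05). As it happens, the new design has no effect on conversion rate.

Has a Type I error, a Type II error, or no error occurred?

Type I error

Since z = 3.46 > z* = 1.645, H₀ is rejected.
H₀ is true (actually the new design has no effect on conversion rate).
Rejecting a true H₀ is a Type I error.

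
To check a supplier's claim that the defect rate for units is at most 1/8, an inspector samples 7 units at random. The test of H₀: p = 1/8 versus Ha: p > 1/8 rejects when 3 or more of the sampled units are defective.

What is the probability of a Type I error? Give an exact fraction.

α = P(reject H₀ | H₀ true) = P(S ≥ 3 | p = 1/8), S ~ Binomial(7, 1/8).
Via the complement, α = 1 − Σ_{j=0}^{2} C(7,j)(1/8)^j(7/8)^{7-j} = 97119/2097152.

97119/2097152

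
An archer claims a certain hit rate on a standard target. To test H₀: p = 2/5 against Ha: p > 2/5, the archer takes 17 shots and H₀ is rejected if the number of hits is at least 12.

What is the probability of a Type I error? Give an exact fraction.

α = P(reject H₀ | H₀ true) = P(X ≥ 12 | p = 2/5), with X ~ Binomial(17, 2/5).
P(X ≥ 12) = Σ_{j=12}^{17} C(17,j)·(2/5)^j·(3/5)^{17-j} = 8082735104/762939453125.

8082735104/762939453125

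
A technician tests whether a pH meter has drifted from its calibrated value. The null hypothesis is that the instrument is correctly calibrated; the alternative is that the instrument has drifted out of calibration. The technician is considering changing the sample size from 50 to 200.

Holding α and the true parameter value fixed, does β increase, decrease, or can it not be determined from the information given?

It decreases.

Increasing n separates the H₀ and Ha sampling distributions, so under Ha fewer outcomes land in the acceptance region.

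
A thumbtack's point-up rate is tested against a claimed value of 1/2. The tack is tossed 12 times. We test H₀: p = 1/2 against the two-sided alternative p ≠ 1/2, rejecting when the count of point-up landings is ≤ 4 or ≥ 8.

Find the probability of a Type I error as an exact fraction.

Under H₀, X ~ Binomial(12, 1/2); α is the probability of landing in either tail, P(X ≤ 4) + P(X ≥ 8).
Each tail has probability (1 + 12 + 66 + 220 + 495)/4096; doubling gives α = 1588/4096 = 397/1024.

397/1024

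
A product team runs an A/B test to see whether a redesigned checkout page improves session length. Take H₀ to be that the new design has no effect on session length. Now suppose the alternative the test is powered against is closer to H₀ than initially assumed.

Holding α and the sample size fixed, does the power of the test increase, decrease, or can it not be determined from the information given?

It decreases.

When the true parameter is near the null value, the test has a harder time distinguishing Ha from H₀.
Since power = 1 − β and β increases, power decreases.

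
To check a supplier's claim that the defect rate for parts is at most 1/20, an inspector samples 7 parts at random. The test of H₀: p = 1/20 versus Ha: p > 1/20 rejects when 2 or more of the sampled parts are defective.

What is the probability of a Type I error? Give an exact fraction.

α = P(reject H₀ | H₀ true) = P(Y ≥ 2 | p = 1/20), Y ~ Binomial(7, 1/20).
Via the complement, α = 1 − Σ_{j=0}^{1} C(7,j)(1/20)^j(19/20)^{7-j} = 28403547/640000000.

28403547/640000000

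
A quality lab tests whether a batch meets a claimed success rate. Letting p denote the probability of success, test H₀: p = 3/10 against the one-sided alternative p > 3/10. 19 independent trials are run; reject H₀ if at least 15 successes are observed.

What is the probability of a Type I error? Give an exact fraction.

7448847648561/500000000000000000

The Type I error probability is α = P(Y ≥ 15) computed under H₀, where Y ~ Binomial(19, 3/10).
Summing C(19,j)(3/10)^j(7/10)^{19−j} for j = 15,…,19 gives 7448847648561/500000000000000000.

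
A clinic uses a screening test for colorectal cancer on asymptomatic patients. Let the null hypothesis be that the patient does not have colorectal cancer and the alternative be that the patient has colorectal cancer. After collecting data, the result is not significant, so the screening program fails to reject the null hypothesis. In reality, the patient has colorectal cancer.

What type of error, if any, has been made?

H₀ was not rejected, but H₀ is actually false.
Failing to reject a false null hypothesis is a Type II error (false negative).

Type II error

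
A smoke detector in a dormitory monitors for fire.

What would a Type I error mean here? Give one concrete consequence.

A Type I error would mean concluding that there is a fire when in fact there is no fire. Consequence: the building is evacuated for a false alarm, disrupting work.

With the conventional null hypothesis that there is no fire:
A Type I error is rejecting H₀ when H₀ is true.
Here that means sounding the alarm and evacuating the building when actually there is no fire.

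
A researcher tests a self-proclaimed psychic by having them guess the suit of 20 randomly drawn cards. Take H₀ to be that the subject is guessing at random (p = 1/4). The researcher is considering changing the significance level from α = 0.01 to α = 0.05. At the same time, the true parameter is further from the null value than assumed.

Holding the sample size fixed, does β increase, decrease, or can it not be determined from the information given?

It decreases.

With a larger α the critical value moves toward the center, so more of the Ha sampling distribution lies in the rejection region. A bigger departure from H₀ is easier for the test to detect, so it fails to reject less often. Both changes push β in the same direction.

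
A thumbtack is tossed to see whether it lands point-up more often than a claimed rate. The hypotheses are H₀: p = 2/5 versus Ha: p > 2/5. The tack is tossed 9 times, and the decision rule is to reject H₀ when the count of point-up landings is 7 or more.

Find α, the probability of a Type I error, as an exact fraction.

48896/1953125

Under H₀, Y ~ Binomial(9, 2/5), and α = P(Y ≥ 7).
Adding the binomial terms for j = 7 through 9 with p = 2/5 yields 48896/1953125.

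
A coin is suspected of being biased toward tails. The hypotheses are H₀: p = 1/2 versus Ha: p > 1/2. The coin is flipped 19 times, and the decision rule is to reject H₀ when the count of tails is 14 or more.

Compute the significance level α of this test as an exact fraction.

2083/65536

The Type I error probability is α = P(S ≥ 14) computed under H₀, where S ~ Binomial(19, 1/2).
P(S ≥ 14) = [C(19,14) + C(19,15) + C(19,16) + C(19,17) + C(19,18) + C(19,19)] / 2^19 = (11628 + 3876 + 969 + 171 + 19 + 1) / 524288 = 16664/524288 = 2083/65536.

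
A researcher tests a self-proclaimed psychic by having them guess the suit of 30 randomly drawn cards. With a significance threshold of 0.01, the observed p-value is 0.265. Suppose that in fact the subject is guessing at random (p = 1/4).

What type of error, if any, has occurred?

The conventional null hypothesis is that the subject is guessing at random (p = 1/4).
Since p = 0.265 ≥ α = 0.01, H₀ is not rejected.
H₀ is true (actually the subject is guessing at random (p = 1/4)).
The decision matches the true state — no error.

Neither — the decision is correct.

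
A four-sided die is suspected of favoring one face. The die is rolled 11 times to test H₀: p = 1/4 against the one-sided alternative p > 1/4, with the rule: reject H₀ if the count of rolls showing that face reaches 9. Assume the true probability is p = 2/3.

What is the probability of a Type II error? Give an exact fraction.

Under the alternative p = 2/3, X ~ Binomial(11, 2/3); β is the probability the test does not reject, P(X < 9).
Summing C(11,j)·(2/3)^j·(1/3)^{11-j} for j = 0..8 gives 1675/2187.

1675/2187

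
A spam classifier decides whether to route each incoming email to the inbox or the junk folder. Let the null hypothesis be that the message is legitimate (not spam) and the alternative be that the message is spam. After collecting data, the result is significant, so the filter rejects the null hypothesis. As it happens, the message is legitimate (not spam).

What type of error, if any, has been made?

Type I error

H₀ was rejected, but H₀ is actually true.
Rejecting a true null hypothesis is a Type I error (false positive).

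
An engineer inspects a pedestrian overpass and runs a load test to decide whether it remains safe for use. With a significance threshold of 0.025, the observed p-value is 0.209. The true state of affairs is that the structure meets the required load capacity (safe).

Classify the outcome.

The conventional null hypothesis is that the structure meets the required load capacity (safe).
Since p = 0.209 ≥ α = 0.025, H₀ is not rejected.
H₀ is true (actually the structure meets the required load capacity (safe)).
The decision matches the true state — no error.

No error (correct decision).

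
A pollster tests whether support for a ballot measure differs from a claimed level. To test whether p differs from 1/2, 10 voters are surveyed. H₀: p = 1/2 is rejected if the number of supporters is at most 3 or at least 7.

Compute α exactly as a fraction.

11/32

The significance level is the null-hypothesis probability of the rejection region {≤3} ∪ {≥7}.
By symmetry, α = 2·P(Y ≤ 3) = 2·(1 + 10 + 45 + 120)/1024 = 352/1024 = 11/32.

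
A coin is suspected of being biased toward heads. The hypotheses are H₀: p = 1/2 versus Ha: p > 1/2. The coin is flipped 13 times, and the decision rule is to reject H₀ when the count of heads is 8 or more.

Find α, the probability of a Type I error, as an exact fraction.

Under H₀, Y ~ Binomial(13, 1/2), and α = P(Y ≥ 8).
P(Y ≥ 8) = [C(13,8) + C(13,9) + C(13,10) + C(13,11) + C(13,12) + C(13,13)] / 2^13 = (1287 + 715 + 286 + 78 + 13 + 1) / 8192 = 2380/8192 = 595/2048.

595/2048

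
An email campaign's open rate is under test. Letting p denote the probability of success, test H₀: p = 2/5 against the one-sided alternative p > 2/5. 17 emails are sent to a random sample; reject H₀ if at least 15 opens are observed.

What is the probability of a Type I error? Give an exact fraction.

Under H₀, Y ~ Binomial(17, 2/5), and α = P(Y ≥ 15).
P(Y ≥ 15) = Σ_{j=15}^{17} C(17,j)·(2/5)^j·(3/5)^{17-j} = 8716288/152587890625.

8716288/152587890625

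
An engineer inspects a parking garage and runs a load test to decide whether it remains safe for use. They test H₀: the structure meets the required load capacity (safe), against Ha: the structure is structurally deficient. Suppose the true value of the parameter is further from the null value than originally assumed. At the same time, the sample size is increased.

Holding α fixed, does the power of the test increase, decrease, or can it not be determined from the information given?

It increases.

The further the true parameter sits from the null value, the more of the Ha sampling distribution falls in the rejection region. A larger sample reduces the standard error, pulling the sampling distribution under Ha further from the non-rejection region. Both changes push β in the same direction.
Since power = 1 − β and β decreases, power increases.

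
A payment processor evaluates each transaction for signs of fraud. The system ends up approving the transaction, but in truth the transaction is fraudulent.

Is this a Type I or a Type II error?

Type II error

The null hypothesis here is that the transaction is legitimate.
'Approving the transaction' corresponds to failing to reject H₀.
H₀ was not rejected but H₀ is false — a Type II error (false negative).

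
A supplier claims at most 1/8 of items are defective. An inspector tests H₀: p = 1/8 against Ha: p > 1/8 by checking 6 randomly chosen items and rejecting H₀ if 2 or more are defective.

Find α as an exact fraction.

43653/262144

α = P(reject H₀ | H₀ true) = P(K ≥ 2 | p = 1/8), K ~ Binomial(6, 1/8).
α = 1 − P(K ≤ 1) = 1 − 218491/262144 = 43653/262144.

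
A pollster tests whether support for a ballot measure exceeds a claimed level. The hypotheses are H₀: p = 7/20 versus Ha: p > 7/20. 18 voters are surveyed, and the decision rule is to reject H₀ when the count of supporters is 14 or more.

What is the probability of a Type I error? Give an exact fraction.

The Type I error probability is α = P(S ≥ 14) computed under H₀, where S ~ Binomial(18, 7/20).
Adding the binomial terms for j = 14 through 18 with p = 7/20 yields 3435049976681085371/13107200000000000000000.

3435049976681085371/13107200000000000000000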